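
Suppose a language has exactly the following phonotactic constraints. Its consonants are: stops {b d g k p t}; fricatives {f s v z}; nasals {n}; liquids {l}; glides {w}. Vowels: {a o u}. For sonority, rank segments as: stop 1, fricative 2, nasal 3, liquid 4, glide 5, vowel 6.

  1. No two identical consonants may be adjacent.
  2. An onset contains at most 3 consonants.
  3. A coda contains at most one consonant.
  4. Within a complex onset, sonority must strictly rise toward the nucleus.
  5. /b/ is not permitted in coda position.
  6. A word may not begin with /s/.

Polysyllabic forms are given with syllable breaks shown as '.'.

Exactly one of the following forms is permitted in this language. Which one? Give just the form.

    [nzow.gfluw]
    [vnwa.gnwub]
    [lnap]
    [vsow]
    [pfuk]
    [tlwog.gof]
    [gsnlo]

[nzow.gfluw] — violates constraint 4: syllable 1 onset /nz/: /n/ (nasal, 3) → /z/ (fricative, 2) does not rise → not permitted
[vnwa.gnwub] — violates constraint 5: syllable 2 coda contains /b/ → not permitted
[lnap] — violates constraint 4: syllable 1 onset /ln/: /l/ (liquid, 4) → /n/ (nasal, 3) does not rise → not permitted
[vsow] — violates constraint 4: syllable 1 onset /vs/: /v/ (fricative, 2) → /s/ (fricative, 2) does not rise → not permitted
[pfuk] — σ1 onset /pf/ (1→2 rises), coda /k/ ok → permitted
[tlwog.gof] — violates constraint 1: adjacent identical consonants /gg/ → not permitted
[gsnlo] — violates constraint 2: syllable 1 onset /gsnl/ has 4 consonants (> 3) → not permitted

[pfuk]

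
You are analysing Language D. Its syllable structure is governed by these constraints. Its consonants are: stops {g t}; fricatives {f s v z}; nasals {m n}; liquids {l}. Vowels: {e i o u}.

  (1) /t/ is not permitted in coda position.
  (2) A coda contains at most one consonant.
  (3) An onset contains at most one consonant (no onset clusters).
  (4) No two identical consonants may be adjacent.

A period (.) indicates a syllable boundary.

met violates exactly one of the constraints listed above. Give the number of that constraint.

met: syllable 1 coda contains /t/.
This is a violation of constraint 1: "/t/ is not permitted in coda position."
The remaining constraints (2, 3, 4) are satisfied.

1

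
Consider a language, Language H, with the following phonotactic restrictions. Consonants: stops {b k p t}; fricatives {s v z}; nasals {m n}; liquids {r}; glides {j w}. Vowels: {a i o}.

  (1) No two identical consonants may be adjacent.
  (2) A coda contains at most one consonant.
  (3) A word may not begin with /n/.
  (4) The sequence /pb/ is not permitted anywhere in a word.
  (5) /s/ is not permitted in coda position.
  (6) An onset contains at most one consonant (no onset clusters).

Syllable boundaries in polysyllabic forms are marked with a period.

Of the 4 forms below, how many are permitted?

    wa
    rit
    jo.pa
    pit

wa — σ1 onset /w/, coda /∅/ ok → permitted
rit — σ1 onset /r/, coda /t/ ok → permitted
jo.pa — σ1 onset /j/, coda /∅/ ok; σ2 onset /p/, coda /∅/ ok → permitted
pit — σ1 onset /p/, coda /t/ ok → permitted
Permitted: wa, rit, jo.pa, pit → 4.

4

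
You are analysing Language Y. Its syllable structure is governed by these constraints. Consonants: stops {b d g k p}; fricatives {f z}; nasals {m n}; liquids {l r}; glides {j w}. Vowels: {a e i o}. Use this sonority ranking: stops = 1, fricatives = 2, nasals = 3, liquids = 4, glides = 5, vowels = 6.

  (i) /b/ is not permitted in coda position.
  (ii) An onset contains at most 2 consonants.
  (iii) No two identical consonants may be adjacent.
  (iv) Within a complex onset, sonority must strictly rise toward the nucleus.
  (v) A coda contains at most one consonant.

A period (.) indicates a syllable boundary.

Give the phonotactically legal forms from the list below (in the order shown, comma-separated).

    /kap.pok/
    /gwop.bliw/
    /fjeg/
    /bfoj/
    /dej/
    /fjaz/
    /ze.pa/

/gwop.bliw/, /fjeg/, /bfoj/, /dej/, /fjaz/, /ze.pa/

/kap.pok/ — violates constraint (iii): adjacent identical consonants /pp/ → phonotactically illegal
/gwop.bliw/ — σ1 onset /gw/ (1→5 rises), coda /p/ ok; σ2 onset /bl/ (1→4 rises), coda /w/ ok → phonotactically legal
/fjeg/ — σ1 onset /fj/ (2→5 rises), coda /g/ ok → phonotactically legal
/bfoj/ — σ1 onset /bf/ (1→2 rises), coda /j/ ok → phonotactically legal
/dej/ — σ1 onset /d/, coda /j/ ok → phonotactically legal
/fjaz/ — σ1 onset /fj/ (2→5 rises), coda /z/ ok → phonotactically legal
/ze.pa/ — σ1 onset /z/, coda /∅/ ok; σ2 onset /p/, coda /∅/ ok → phonotactically legal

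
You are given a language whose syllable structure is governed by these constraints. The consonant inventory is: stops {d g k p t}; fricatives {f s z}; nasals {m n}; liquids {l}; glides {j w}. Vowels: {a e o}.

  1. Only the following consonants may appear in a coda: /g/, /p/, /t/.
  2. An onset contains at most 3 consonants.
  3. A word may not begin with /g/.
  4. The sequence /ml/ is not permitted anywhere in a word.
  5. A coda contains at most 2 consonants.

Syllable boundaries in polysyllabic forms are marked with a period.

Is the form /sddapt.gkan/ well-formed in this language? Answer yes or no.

no

/sddapt.gkan/ — violates constraint 1: syllable 2 coda contains /n/, which is not a licensed coda consonant → ill-formed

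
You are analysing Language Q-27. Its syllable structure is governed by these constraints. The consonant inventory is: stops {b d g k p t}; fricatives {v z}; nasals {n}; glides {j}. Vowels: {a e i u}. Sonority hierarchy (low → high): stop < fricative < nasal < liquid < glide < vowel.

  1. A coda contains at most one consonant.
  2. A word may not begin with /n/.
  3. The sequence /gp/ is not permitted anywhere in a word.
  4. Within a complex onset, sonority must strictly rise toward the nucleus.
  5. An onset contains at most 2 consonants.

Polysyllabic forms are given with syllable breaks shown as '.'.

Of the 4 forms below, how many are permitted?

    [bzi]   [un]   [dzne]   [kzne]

2

[bzi] — σ1 onset /bz/ (1→2 rises), coda /∅/ ok → permitted
[un] — σ1 onset /∅/, coda /n/ ok → permitted
[dzne] — violates constraint 5: syllable 1 onset /dzn/ has 3 consonants (> 2) → not permitted
[kzne] — violates constraint 5: syllable 1 onset /kzn/ has 3 consonants (> 2) → not permitted
Permitted: [bzi], [un] → 2.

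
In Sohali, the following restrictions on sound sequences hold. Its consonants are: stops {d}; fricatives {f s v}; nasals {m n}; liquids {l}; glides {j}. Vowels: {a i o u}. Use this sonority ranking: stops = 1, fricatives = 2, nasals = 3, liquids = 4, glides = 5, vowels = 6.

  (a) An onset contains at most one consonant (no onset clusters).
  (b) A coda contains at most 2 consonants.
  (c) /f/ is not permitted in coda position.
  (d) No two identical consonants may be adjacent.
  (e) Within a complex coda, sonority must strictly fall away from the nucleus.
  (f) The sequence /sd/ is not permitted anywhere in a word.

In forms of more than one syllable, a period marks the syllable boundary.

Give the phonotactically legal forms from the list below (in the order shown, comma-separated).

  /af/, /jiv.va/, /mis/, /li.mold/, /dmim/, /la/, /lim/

/af/ — violates constraint (c): syllable 1 coda contains /f/ → phonotactically illegal
/jiv.va/ — violates constraint (d): adjacent identical consonants /vv/ → phonotactically illegal
/mis/ — σ1 onset /m/, coda /s/ ok → phonotactically legal
/li.mold/ — σ1 onset /l/, coda /∅/ ok; σ2 onset /m/, coda /ld/ (4→1 falls) ok → phonotactically legal
/dmim/ — violates constraint (a): syllable 1 onset /dm/ has 2 consonants (> 1) → phonotactically illegal
/la/ — σ1 onset /l/, coda /∅/ ok → phonotactically legal
/lim/ — σ1 onset /l/, coda /m/ ok → phonotactically legal

/mis/, /li.mold/, /la/, /lim/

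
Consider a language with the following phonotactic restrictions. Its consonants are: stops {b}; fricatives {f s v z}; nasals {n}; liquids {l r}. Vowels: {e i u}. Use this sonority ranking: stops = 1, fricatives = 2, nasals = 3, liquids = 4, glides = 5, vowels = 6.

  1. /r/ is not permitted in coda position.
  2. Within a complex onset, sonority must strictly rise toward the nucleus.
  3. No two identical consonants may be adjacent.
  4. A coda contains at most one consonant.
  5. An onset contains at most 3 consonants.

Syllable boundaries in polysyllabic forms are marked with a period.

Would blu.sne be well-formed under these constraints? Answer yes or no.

yes

blu.sne — σ1 onset /bl/ (1→4 rises), coda /∅/ ok; σ2 onset /sn/ (2→3 rises), coda /∅/ ok → well-formed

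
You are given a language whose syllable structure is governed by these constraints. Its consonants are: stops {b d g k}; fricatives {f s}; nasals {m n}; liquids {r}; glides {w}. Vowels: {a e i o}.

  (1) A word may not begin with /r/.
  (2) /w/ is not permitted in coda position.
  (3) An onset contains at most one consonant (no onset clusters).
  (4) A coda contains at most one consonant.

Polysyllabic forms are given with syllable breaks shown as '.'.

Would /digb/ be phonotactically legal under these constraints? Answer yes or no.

no

/digb/ — violates constraint 4: syllable 1 coda /gb/ has 2 consonants (> 1) → phonotactically illegal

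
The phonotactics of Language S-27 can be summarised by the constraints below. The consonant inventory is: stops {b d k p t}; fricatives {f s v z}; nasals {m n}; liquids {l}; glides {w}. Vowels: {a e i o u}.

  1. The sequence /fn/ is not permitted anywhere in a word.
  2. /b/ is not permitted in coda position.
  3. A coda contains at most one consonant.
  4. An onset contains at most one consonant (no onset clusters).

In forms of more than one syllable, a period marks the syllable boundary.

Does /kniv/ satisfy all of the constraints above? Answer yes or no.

/kniv/ — violates constraint 4: syllable 1 onset /kn/ has 2 consonants (> 1) → ill-formed

no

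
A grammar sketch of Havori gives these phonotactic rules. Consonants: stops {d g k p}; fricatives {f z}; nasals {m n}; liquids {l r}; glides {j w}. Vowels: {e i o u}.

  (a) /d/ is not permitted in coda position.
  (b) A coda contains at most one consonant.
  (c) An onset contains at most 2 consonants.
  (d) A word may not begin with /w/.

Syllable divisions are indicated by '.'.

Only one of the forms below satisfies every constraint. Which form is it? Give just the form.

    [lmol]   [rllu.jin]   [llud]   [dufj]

[lmol] — σ1 onset /lm/ (2C), coda /l/ ok → licit
[rllu.jin] — violates constraint (c): syllable 1 onset /rll/ has 3 consonants (> 2) → illicit
[llud] — violates constraint (a): syllable 1 coda contains /d/ → illicit
[dufj] — violates constraint (b): syllable 1 coda /fj/ has 2 consonants (> 1) → illicit

[lmol]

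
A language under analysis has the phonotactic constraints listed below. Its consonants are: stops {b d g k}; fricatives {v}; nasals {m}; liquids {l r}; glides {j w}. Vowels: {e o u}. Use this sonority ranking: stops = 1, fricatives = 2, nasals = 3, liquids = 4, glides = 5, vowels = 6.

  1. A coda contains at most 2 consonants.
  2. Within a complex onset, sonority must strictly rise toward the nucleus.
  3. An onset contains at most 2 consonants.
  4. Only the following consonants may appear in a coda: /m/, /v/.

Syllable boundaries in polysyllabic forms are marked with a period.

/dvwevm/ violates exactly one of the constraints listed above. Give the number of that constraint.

/dvwevm/: syllable 1 onset /dvw/ has 3 consonants (> 2).
This is a violation of constraint 3: "An onset contains at most 2 consonants."
The remaining constraints (1, 2, 4) are satisfied.

3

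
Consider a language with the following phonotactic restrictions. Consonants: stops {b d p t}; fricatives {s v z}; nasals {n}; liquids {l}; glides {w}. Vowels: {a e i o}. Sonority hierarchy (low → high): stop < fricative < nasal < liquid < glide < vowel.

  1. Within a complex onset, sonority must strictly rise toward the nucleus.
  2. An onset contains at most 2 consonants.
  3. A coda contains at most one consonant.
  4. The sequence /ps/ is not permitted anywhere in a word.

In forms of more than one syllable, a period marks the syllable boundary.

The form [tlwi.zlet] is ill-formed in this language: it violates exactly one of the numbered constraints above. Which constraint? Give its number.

[tlwi.zlet]: syllable 1 onset /tlw/ has 3 consonants (> 2).
This is a violation of constraint 2: "An onset contains at most 2 consonants."
The remaining constraints (1, 3, 4) are satisfied.

2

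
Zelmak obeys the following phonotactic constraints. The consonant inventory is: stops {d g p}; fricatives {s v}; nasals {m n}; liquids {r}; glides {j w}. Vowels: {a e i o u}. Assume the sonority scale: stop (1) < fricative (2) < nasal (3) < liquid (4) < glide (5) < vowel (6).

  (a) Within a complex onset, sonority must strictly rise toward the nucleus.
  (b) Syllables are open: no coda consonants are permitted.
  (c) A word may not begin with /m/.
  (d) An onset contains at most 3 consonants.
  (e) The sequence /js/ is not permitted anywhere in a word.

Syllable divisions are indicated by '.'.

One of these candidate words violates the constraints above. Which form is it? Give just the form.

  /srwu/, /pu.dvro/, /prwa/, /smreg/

/smreg/

/srwu/ — σ1 onset /srw/ (2→4→5 rises), coda /∅/ ok → permitted
/pu.dvro/ — σ1 onset /p/, coda /∅/ ok; σ2 onset /dvr/ (1→2→4 rises), coda /∅/ ok → permitted
/prwa/ — σ1 onset /prw/ (1→4→5 rises), coda /∅/ ok → permitted
/smreg/ — violates constraint (b): syllable 1 coda /g/ has 1 consonant (> 0) → not permitted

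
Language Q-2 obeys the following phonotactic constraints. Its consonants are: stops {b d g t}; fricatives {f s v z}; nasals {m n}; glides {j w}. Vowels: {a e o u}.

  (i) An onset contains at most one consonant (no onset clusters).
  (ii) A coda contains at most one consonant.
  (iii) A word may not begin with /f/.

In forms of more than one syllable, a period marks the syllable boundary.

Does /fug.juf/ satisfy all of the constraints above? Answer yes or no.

/fug.juf/ — violates constraint (iii): word begins with /f/ → illicit

no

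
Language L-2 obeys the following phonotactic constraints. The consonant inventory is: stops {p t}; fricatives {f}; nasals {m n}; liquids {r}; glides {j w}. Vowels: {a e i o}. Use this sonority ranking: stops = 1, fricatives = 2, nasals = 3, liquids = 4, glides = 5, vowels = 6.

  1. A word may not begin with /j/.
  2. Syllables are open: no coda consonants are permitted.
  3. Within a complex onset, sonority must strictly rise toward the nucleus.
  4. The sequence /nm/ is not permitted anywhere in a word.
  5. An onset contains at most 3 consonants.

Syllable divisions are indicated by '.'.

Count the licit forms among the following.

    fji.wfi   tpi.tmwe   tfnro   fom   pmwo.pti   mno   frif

fji.wfi — violates constraint 3: syllable 2 onset /wf/: /w/ (glide, 5) → /f/ (fricative, 2) does not rise → illicit
tpi.tmwe — violates constraint 3: syllable 1 onset /tp/: /t/ (stop, 1) → /p/ (stop, 1) does not rise → illicit
tfnro — violates constraint 5: syllable 1 onset /tfnr/ has 4 consonants (> 3) → illicit
fom — violates constraint 2: syllable 1 coda /m/ has 1 consonant (> 0) → illicit
pmwo.pti — violates constraint 3: syllable 2 onset /pt/: /p/ (stop, 1) → /t/ (stop, 1) does not rise → illicit
mno — violates constraint 3: syllable 1 onset /mn/: /m/ (nasal, 3) → /n/ (nasal, 3) does not rise → illicit
frif — violates constraint 2: syllable 1 coda /f/ has 1 consonant (> 0) → illicit
No form is licit → 0.

0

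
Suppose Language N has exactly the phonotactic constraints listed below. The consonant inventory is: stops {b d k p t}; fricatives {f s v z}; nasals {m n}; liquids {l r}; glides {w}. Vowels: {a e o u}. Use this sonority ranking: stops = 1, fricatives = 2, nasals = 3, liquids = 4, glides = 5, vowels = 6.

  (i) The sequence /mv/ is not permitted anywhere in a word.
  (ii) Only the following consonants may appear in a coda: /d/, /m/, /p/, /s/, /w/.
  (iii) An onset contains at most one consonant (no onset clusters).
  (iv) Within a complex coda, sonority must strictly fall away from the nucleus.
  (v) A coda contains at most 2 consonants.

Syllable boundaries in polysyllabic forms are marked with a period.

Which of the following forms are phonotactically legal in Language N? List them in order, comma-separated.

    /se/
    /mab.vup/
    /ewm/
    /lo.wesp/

/se/ — σ1 onset /s/, coda /∅/ ok → phonotactically legal
/mab.vup/ — violates constraint (ii): syllable 1 coda contains /b/, which is not a licensed coda consonant → phonotactically illegal
/ewm/ — σ1 onset /∅/, coda /wm/ (5→3 falls) ok → phonotactically legal
/lo.wesp/ — σ1 onset /l/, coda /∅/ ok; σ2 onset /w/, coda /sp/ (2→1 falls) ok → phonotactically legal

/se/, /ewm/, /lo.wesp/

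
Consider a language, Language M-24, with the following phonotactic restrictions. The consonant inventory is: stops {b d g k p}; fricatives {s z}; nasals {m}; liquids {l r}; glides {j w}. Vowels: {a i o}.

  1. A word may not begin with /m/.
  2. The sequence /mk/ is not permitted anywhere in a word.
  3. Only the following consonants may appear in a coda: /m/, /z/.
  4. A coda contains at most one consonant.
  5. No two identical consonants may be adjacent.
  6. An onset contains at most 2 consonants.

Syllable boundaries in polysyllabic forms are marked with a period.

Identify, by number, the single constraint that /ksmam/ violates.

6

/ksmam/: syllable 1 onset /ksm/ has 3 consonants (> 2).
This is a violation of constraint 6: "An onset contains at most 2 consonants."
The remaining constraints (1, 2, 3, 4, 5) are satisfied.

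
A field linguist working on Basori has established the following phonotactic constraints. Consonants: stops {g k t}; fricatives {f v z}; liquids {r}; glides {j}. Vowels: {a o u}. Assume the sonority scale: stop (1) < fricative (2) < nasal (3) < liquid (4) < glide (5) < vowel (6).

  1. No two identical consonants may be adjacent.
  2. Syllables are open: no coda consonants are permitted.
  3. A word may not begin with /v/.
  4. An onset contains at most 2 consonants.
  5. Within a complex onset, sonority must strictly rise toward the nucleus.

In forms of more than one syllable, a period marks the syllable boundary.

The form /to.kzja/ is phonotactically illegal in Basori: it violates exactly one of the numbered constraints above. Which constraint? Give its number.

/to.kzja/: syllable 2 onset /kzj/ has 3 consonants (> 2).
This is a violation of constraint 4: "An onset contains at most 2 consonants."
The remaining constraints (1, 2, 3, 5) are satisfied.

4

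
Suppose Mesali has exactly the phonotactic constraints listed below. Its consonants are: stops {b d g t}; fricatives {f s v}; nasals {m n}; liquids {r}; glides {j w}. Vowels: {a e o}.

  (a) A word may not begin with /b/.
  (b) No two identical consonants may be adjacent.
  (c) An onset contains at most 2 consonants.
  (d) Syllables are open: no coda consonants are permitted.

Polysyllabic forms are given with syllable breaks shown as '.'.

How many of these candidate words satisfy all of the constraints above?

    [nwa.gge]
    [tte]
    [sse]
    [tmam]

[nwa.gge] — violates constraint (b): adjacent identical consonants /gg/ → illicit
[tte] — violates constraint (b): adjacent identical consonants /tt/ → illicit
[sse] — violates constraint (b): adjacent identical consonants /ss/ → illicit
[tmam] — violates constraint (d): syllable 1 coda /m/ has 1 consonant (> 0) → illicit
No form is licit → 0.

0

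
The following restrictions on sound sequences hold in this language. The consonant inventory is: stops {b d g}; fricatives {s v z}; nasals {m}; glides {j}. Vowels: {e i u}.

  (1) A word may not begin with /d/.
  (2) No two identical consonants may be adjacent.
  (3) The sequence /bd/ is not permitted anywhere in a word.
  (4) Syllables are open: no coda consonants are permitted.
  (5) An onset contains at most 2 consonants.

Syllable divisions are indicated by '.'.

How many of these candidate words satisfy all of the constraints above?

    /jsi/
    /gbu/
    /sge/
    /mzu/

/jsi/ — σ1 onset /js/ (2C), coda /∅/ ok → permitted
/gbu/ — σ1 onset /gb/ (2C), coda /∅/ ok → permitted
/sge/ — σ1 onset /sg/ (2C), coda /∅/ ok → permitted
/mzu/ — σ1 onset /mz/ (2C), coda /∅/ ok → permitted
Permitted: /jsi/, /gbu/, /sge/, /mzu/ → 4.

4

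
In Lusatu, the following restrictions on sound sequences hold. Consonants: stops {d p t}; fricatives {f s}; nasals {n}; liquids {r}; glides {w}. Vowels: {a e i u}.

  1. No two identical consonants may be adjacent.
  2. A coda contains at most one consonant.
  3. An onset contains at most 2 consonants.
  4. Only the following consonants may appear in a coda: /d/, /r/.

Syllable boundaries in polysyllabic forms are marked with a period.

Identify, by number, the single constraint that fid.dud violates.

fid.dud: adjacent identical consonants /dd/.
This is a violation of constraint 1: "No two identical consonants may be adjacent."
The remaining constraints (2, 3, 4) are satisfied.

1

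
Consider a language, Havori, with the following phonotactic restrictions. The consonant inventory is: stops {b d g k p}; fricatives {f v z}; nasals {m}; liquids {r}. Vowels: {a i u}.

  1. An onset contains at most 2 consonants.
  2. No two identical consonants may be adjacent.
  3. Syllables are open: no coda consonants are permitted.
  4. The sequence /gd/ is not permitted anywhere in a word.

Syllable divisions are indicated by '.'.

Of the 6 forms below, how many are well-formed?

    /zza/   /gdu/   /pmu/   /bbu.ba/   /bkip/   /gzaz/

1

/zza/ — violates constraint 2: adjacent identical consonants /zz/ → ill-formed
/gdu/ — violates constraint 4: contains banned sequence /gd/ → ill-formed
/pmu/ — σ1 onset /pm/ (2C), coda /∅/ ok → well-formed
/bbu.ba/ — violates constraint 2: adjacent identical consonants /bb/ → ill-formed
/bkip/ — violates constraint 3: syllable 1 coda /p/ has 1 consonant (> 0) → ill-formed
/gzaz/ — violates constraint 3: syllable 1 coda /z/ has 1 consonant (> 0) → ill-formed
Well-formed: /pmu/ → 1.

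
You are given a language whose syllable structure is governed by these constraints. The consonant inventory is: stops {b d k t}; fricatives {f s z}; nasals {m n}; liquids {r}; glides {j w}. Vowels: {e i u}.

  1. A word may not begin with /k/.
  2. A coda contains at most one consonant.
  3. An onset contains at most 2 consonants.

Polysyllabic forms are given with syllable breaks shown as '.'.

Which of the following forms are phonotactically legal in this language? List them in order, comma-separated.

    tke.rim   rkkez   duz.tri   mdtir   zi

tke.rim — σ1 onset /tk/ (2C), coda /∅/ ok; σ2 onset /r/, coda /m/ ok → phonotactically legal
rkkez — violates constraint 3: syllable 1 onset /rkk/ has 3 consonants (> 2) → phonotactically illegal
duz.tri — σ1 onset /d/, coda /z/ ok; σ2 onset /tr/ (2C), coda /∅/ ok → phonotactically legal
mdtir — violates constraint 3: syllable 1 onset /mdt/ has 3 consonants (> 2) → phonotactically illegal
zi — σ1 onset /z/, coda /∅/ ok → phonotactically legal

tke.rim, duz.tri, zi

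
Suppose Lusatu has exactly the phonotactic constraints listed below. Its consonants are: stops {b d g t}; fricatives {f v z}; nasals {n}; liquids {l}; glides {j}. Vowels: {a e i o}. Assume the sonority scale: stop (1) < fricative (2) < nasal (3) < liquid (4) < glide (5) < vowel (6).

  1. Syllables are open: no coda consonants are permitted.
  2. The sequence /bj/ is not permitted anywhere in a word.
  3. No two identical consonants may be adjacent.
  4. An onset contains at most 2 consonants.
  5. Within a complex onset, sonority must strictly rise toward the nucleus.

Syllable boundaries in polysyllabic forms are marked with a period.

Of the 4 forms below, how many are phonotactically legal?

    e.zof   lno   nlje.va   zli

e.zof — violates constraint 1: syllable 2 coda /f/ has 1 consonant (> 0) → phonotactically illegal
lno — violates constraint 5: syllable 1 onset /ln/: /l/ (liquid, 4) → /n/ (nasal, 3) does not rise → phonotactically illegal
nlje.va — violates constraint 4: syllable 1 onset /nlj/ has 3 consonants (> 2) → phonotactically illegal
zli — σ1 onset /zl/ (2→4 rises), coda /∅/ ok → phonotactically legal
Phonotactically legal: zli → 1.

1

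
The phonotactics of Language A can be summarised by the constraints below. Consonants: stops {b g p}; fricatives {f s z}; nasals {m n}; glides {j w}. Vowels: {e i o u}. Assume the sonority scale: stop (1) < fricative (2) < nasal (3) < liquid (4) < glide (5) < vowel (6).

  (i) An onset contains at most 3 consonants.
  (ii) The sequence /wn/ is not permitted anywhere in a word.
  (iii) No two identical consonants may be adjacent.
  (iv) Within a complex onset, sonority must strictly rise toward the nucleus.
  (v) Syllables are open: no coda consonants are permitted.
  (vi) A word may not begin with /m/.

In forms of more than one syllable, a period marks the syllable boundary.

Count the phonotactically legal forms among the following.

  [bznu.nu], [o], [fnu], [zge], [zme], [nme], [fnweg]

4

[bznu.nu] — σ1 onset /bzn/ (1→2→3 rises), coda /∅/ ok; σ2 onset /n/, coda /∅/ ok → phonotactically legal
[o] — σ1 onset /∅/, coda /∅/ ok → phonotactically legal
[fnu] — σ1 onset /fn/ (2→3 rises), coda /∅/ ok → phonotactically legal
[zge] — violates constraint (iv): syllable 1 onset /zg/: /z/ (fricative, 2) → /g/ (stop, 1) does not rise → phonotactically illegal
[zme] — σ1 onset /zm/ (2→3 rises), coda /∅/ ok → phonotactically legal
[nme] — violates constraint (iv): syllable 1 onset /nm/: /n/ (nasal, 3) → /m/ (nasal, 3) does not rise → phonotactically illegal
[fnweg] — violates constraint (v): syllable 1 coda /g/ has 1 consonant (> 0) → phonotactically illegal
Phonotactically legal: [bznu.nu], [o], [fnu], [zme] → 4.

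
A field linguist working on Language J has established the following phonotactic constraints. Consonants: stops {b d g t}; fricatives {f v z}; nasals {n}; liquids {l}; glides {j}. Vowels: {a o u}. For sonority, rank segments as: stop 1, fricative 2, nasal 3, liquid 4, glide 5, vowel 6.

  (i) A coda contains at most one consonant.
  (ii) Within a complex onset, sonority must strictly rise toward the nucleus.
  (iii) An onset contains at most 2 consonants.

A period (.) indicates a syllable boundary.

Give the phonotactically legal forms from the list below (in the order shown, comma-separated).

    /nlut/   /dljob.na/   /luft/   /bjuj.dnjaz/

/nlut/ — σ1 onset /nl/ (3→4 rises), coda /t/ ok → phonotactically legal
/dljob.na/ — violates constraint (iii): syllable 1 onset /dlj/ has 3 consonants (> 2) → phonotactically illegal
/luft/ — violates constraint (i): syllable 1 coda /ft/ has 2 consonants (> 1) → phonotactically illegal
/bjuj.dnjaz/ — violates constraint (iii): syllable 2 onset /dnj/ has 3 consonants (> 2) → phonotactically illegal

/nlut/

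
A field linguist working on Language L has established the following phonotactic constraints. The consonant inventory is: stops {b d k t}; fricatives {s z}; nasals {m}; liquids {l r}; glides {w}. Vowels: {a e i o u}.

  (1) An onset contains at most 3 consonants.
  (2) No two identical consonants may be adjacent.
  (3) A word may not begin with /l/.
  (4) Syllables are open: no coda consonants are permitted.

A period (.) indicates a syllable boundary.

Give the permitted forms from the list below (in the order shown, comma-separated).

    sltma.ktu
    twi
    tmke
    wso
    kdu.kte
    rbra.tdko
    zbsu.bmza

twi, tmke, wso, kdu.kte, rbra.tdko, zbsu.bmza

sltma.ktu — violates constraint 1: syllable 1 onset /sltm/ has 4 consonants (> 3) → not permitted
twi — σ1 onset /tw/ (2C), coda /∅/ ok → permitted
tmke — σ1 onset /tmk/ (3C), coda /∅/ ok → permitted
wso — σ1 onset /ws/ (2C), coda /∅/ ok → permitted
kdu.kte — σ1 onset /kd/ (2C), coda /∅/ ok; σ2 onset /kt/ (2C), coda /∅/ ok → permitted
rbra.tdko — σ1 onset /rbr/ (3C), coda /∅/ ok; σ2 onset /tdk/ (3C), coda /∅/ ok → permitted
zbsu.bmza — σ1 onset /zbs/ (3C), coda /∅/ ok; σ2 onset /bmz/ (3C), coda /∅/ ok → permitted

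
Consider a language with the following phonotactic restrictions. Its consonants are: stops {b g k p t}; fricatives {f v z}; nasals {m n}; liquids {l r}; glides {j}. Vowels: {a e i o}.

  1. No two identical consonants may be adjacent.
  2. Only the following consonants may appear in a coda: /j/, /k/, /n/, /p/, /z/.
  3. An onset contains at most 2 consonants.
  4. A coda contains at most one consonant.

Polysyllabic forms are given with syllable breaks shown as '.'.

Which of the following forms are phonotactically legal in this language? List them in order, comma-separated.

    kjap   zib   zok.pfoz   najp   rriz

kjap, zok.pfoz

kjap — σ1 onset /kj/ (2C), coda /p/ ok → phonotactically legal
zib — violates constraint 2: syllable 1 coda contains /b/, which is not a licensed coda consonant → phonotactically illegal
zok.pfoz — σ1 onset /z/, coda /k/ ok; σ2 onset /pf/ (2C), coda /z/ ok → phonotactically legal
najp — violates constraint 4: syllable 1 coda /jp/ has 2 consonants (> 1) → phonotactically illegal
rriz — violates constraint 1: adjacent identical consonants /rr/ → phonotactically illegal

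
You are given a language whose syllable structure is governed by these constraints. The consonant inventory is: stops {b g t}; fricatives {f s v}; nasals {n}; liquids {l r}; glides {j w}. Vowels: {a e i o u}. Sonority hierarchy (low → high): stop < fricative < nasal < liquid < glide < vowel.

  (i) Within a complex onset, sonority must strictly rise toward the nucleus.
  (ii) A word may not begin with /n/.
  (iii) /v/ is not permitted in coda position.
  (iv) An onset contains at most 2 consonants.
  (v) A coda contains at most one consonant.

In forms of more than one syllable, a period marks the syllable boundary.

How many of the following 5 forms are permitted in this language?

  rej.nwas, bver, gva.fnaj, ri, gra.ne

rej.nwas — σ1 onset /r/, coda /j/ ok; σ2 onset /nw/ (3→5 rises), coda /s/ ok → permitted
bver — σ1 onset /bv/ (1→2 rises), coda /r/ ok → permitted
gva.fnaj — σ1 onset /gv/ (1→2 rises), coda /∅/ ok; σ2 onset /fn/ (2→3 rises), coda /j/ ok → permitted
ri — σ1 onset /r/, coda /∅/ ok → permitted
gra.ne — σ1 onset /gr/ (1→4 rises), coda /∅/ ok; σ2 onset /n/, coda /∅/ ok → permitted
Permitted: rej.nwas, bver, gva.fnaj, ri, gra.ne → 5.

5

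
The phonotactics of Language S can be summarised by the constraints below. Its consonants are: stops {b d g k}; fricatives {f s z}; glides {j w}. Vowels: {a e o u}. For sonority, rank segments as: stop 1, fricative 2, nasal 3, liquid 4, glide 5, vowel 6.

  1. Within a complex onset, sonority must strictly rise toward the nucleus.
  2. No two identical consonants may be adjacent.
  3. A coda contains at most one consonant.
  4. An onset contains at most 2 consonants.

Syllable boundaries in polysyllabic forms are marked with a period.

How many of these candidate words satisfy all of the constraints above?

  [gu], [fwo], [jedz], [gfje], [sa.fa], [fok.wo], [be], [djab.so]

6

[gu] — σ1 onset /g/, coda /∅/ ok → well-formed
[fwo] — σ1 onset /fw/ (2→5 rises), coda /∅/ ok → well-formed
[jedz] — violates constraint 3: syllable 1 coda /dz/ has 2 consonants (> 1) → ill-formed
[gfje] — violates constraint 4: syllable 1 onset /gfj/ has 3 consonants (> 2) → ill-formed
[sa.fa] — σ1 onset /s/, coda /∅/ ok; σ2 onset /f/, coda /∅/ ok → well-formed
[fok.wo] — σ1 onset /f/, coda /k/ ok; σ2 onset /w/, coda /∅/ ok → well-formed
[be] — σ1 onset /b/, coda /∅/ ok → well-formed
[djab.so] — σ1 onset /dj/ (1→5 rises), coda /b/ ok; σ2 onset /s/, coda /∅/ ok → well-formed
Well-formed: [gu], [fwo], [sa.fa], [fok.wo], [be], [djab.so] → 6.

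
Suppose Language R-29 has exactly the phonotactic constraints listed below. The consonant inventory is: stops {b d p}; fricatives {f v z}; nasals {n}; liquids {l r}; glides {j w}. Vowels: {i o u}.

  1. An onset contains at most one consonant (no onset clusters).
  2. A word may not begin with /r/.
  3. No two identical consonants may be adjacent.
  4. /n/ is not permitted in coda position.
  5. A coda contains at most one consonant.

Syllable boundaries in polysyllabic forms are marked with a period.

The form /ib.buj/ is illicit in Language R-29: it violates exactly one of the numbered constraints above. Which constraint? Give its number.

3

/ib.buj/: adjacent identical consonants /bb/.
This is a violation of constraint 3: "No two identical consonants may be adjacent."
The remaining constraints (1, 2, 4, 5) are satisfied.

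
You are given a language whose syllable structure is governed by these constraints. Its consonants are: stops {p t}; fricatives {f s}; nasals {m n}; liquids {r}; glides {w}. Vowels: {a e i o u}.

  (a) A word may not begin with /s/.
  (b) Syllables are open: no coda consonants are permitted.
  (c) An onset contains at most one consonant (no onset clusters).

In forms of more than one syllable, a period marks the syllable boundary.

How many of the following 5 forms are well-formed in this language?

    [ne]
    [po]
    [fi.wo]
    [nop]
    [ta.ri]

[ne] — σ1 onset /n/, coda /∅/ ok → well-formed
[po] — σ1 onset /p/, coda /∅/ ok → well-formed
[fi.wo] — σ1 onset /f/, coda /∅/ ok; σ2 onset /w/, coda /∅/ ok → well-formed
[nop] — violates constraint (b): syllable 1 coda /p/ has 1 consonant (> 0) → ill-formed
[ta.ri] — σ1 onset /t/, coda /∅/ ok; σ2 onset /r/, coda /∅/ ok → well-formed
Well-formed: [ne], [po], [fi.wo], [ta.ri] → 4.

4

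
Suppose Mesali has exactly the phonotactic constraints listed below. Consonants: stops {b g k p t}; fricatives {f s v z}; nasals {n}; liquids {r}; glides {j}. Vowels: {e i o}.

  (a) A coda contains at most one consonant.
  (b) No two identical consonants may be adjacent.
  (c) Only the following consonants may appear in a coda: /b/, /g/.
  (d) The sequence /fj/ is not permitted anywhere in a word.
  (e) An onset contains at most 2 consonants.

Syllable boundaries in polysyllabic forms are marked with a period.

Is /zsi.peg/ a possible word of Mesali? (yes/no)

/zsi.peg/ — σ1 onset /zs/ (2C), coda /∅/ ok; σ2 onset /p/, coda /g/ ok → phonotactically legal

yes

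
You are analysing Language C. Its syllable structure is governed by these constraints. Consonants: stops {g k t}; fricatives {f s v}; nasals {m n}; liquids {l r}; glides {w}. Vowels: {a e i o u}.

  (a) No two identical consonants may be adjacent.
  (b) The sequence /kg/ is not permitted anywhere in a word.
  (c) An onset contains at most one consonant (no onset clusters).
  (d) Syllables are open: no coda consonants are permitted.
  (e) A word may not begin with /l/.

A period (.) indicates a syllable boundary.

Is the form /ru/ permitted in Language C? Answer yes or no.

/ru/ — σ1 onset /r/, coda /∅/ ok → permitted

yes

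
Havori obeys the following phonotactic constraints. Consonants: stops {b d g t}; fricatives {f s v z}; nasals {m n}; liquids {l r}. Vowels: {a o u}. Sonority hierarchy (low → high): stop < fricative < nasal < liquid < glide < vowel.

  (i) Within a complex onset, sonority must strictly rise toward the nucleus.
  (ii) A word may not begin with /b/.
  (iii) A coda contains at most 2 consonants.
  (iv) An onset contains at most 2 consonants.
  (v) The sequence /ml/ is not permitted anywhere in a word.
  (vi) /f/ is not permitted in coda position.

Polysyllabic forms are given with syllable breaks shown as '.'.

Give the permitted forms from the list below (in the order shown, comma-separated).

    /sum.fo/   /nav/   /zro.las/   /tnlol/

/sum.fo/, /nav/, /zro.las/

/sum.fo/ — σ1 onset /s/, coda /m/ ok; σ2 onset /f/, coda /∅/ ok → permitted
/nav/ — σ1 onset /n/, coda /v/ ok → permitted
/zro.las/ — σ1 onset /zr/ (2→4 rises), coda /∅/ ok; σ2 onset /l/, coda /s/ ok → permitted
/tnlol/ — violates constraint (iv): syllable 1 onset /tnl/ has 3 consonants (> 2) → not permitted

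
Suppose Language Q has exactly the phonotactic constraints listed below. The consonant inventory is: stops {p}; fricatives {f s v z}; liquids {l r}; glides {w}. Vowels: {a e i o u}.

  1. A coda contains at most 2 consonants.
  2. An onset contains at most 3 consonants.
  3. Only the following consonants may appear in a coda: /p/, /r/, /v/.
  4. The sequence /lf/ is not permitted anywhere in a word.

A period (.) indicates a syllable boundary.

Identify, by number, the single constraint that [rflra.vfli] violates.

[rflra.vfli]: syllable 1 onset /rflr/ has 4 consonants (> 3).
This is a violation of constraint 2: "An onset contains at most 3 consonants."
The remaining constraints (1, 3, 4) are satisfied.

2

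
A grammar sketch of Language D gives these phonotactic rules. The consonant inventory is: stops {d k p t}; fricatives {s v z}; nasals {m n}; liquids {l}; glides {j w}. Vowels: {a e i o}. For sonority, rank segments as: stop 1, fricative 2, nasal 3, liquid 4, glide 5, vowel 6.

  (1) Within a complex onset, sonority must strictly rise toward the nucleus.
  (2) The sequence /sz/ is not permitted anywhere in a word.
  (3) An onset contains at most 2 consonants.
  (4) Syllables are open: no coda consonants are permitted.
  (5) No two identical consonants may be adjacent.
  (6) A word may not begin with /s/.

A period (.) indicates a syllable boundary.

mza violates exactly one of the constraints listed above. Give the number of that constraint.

mza: syllable 1 onset /mz/: /m/ (nasal, 3) → /z/ (fricative, 2) does not rise.
This is a violation of constraint 1: "Within a complex onset, sonority must strictly rise toward the nucleus."
The remaining constraints (2, 3, 4, 5, 6) are satisfied.

1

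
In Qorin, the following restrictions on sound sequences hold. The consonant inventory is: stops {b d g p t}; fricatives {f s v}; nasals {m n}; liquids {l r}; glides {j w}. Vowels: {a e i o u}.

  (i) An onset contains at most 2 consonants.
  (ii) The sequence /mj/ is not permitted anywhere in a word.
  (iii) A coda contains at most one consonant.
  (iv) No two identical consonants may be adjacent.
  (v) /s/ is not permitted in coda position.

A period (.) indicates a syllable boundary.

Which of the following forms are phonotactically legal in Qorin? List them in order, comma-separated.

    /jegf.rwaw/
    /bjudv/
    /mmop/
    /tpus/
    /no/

/jegf.rwaw/ — violates constraint (iii): syllable 1 coda /gf/ has 2 consonants (> 1) → phonotactically illegal
/bjudv/ — violates constraint (iii): syllable 1 coda /dv/ has 2 consonants (> 1) → phonotactically illegal
/mmop/ — violates constraint (iv): adjacent identical consonants /mm/ → phonotactically illegal
/tpus/ — violates constraint (v): syllable 1 coda contains /s/ → phonotactically illegal
/no/ — σ1 onset /n/, coda /∅/ ok → phonotactically legal

/no/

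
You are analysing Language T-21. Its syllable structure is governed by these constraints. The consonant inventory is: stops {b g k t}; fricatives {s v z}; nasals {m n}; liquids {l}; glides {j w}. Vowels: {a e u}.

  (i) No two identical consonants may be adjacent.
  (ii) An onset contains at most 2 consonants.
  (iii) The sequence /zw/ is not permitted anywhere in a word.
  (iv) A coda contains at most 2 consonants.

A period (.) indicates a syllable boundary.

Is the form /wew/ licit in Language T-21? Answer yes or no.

yes

/wew/ — σ1 onset /w/, coda /w/ ok → licit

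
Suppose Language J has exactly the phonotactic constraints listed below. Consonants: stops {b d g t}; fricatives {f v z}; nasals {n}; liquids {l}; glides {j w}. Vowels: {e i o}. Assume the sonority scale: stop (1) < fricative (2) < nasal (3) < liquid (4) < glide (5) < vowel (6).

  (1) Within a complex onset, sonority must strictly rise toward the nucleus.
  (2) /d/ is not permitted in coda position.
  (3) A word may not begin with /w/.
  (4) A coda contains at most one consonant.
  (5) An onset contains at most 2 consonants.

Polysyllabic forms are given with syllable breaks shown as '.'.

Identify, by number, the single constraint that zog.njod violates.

2

zog.njod: syllable 2 coda contains /d/.
This is a violation of constraint 2: "/d/ is not permitted in coda position."
The remaining constraints (1, 3, 4, 5) are satisfied.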